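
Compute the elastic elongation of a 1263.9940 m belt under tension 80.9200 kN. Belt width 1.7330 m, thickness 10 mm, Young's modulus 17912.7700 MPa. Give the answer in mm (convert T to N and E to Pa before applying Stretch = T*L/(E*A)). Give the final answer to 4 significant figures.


A = 1.7330 * 0.01 = 0.01733 m^2
Stretch = 80.9200*1000 * 1263.9940 / (17912.7700e6 * 0.01733) * 1000
Stretch = 329.5 mm


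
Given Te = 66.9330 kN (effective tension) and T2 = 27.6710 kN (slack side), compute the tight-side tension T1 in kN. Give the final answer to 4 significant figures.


T1 = Te + T2 = 66.9330 + 27.6710
T1 = 94.60 kN


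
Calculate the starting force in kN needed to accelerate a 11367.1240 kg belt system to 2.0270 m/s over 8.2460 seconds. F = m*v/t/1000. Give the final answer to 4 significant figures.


F = 11367.1240 * 2.0270 / 8.2460 / 1000
F = 2.794 kN


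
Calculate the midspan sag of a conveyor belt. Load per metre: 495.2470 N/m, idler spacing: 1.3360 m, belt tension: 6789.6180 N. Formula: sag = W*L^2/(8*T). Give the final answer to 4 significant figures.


sag = 495.2470 * 1.3360^2 / (8 * 6789.6180)
sag = 0.01627 m


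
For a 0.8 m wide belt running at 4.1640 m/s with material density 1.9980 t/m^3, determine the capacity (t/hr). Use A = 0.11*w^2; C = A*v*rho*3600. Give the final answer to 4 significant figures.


A = 0.11 * 0.8^2 = 0.0704 m^2
C = 0.0704 * 4.1640 * 1.9980 * 3600
C = 2109 t/hr


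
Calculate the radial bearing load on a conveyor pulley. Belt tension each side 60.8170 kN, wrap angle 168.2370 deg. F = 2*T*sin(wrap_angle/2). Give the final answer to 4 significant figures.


F = 2 * 60.8170 * sin(168.2370/2 deg)
F = 121.0 kN


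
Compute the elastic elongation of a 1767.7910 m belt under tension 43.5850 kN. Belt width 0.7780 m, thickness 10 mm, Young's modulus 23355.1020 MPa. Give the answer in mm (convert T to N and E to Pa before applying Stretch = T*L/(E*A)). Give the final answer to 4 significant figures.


A = 0.7780 * 0.01 = 0.00778 m^2
Stretch = 43.5850*1000 * 1767.7910 / (23355.1020e6 * 0.00778) * 1000
Stretch = 424.0 mm


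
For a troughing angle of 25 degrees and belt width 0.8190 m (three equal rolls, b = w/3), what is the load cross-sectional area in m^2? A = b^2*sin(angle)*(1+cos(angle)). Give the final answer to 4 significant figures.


b = 0.8190/3 = 0.273 m
A = 0.273^2 * sin(25 deg) * (1 + cos(25 deg))
A = 0.06004 m^2


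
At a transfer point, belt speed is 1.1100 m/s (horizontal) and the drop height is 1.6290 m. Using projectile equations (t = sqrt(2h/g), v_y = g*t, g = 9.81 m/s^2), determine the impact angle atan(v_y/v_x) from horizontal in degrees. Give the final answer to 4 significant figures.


t = sqrt(2*1.6290/9.81) = 0.57629 s
v_y = 9.81 * 0.57629 = 5.6534 m/s
angle = atan(5.6534 / 1.1100) = 78.89 deg


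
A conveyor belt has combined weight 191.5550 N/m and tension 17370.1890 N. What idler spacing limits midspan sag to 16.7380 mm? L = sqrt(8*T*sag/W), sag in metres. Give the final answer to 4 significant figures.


sag = 16.7380/1000 = 0.016738 m
L = sqrt(8 * 17370.1890 * 0.016738 / 191.5550)
L = 3.485 m


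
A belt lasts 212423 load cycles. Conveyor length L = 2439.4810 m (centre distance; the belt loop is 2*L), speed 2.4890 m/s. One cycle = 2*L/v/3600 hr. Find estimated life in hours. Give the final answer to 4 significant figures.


cycle_time = 2 * 2439.4810 / 2.4890 / 3600 = 0.544503 hr
life = 212423 * 0.544503 = 115700 hours


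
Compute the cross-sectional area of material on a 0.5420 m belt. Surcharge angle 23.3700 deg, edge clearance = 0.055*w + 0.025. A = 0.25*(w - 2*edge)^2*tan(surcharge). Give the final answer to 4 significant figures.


edge = 0.055*0.5420 + 0.025 = 0.05481 m
ew = 0.5420 - 2*0.05481 = 0.43238 m
A = 0.25 * 0.43238^2 * tan(23.3700 deg)
A = 0.02020 m^2


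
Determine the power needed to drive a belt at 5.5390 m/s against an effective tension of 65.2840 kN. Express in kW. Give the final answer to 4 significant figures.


P = Te * v = 65.2840 * 5.5390
P = 361.6 kW


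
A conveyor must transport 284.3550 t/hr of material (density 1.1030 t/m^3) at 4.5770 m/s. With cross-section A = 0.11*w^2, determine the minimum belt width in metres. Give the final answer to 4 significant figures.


A_req = 284.3550 / (4.5770 * 1.1030 * 3600) = 0.015646 m^2
w = sqrt(0.015646 / 0.11)
w = 0.3771 m


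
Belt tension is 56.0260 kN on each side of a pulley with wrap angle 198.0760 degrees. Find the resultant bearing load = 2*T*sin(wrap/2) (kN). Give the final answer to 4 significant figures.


F = 2 * 56.0260 * sin(198.0760/2 deg)
F = 110.7 kN


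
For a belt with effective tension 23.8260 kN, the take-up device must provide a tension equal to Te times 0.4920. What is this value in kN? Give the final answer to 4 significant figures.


T_tu = 23.8260 * 0.4920
T_tu = 11.72 kN


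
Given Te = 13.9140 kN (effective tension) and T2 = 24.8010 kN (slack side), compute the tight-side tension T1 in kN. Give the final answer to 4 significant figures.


T1 = Te + T2 = 13.9140 + 24.8010
T1 = 38.71 kN


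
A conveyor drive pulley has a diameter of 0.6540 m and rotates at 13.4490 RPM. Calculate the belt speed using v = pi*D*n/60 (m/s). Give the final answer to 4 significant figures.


v = pi * 0.6540 * 13.4490 / 60
v = 0.4605 m/s


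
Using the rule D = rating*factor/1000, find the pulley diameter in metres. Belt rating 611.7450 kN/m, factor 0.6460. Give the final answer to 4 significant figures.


D = 611.7450 * 0.6460 / 1000
D = 0.3952 m


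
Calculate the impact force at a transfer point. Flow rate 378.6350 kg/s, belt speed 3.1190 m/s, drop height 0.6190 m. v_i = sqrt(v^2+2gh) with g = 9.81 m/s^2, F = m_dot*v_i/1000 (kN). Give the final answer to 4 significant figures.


v_i = sqrt(3.1190^2 + 2*9.81*0.6190) = 4.67685 m/s
F = 378.6350 * 4.67685 / 1000
F = 1.771 kN


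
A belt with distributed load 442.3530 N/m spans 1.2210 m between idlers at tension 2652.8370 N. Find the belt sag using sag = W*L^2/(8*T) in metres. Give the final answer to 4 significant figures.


sag = 442.3530 * 1.2210^2 / (8 * 2652.8370)
sag = 0.03107 m


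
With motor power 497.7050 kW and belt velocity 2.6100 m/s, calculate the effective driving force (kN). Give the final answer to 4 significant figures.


Te = P / v = 497.7050 / 2.6100
Te = 190.7 kN


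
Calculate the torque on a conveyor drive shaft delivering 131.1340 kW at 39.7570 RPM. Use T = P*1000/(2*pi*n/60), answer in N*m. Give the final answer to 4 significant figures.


omega = 2*pi*39.7570/60 = 4.16334 rad/s
T = 131.1340*1000 / 4.16334
T = 31500 N*m


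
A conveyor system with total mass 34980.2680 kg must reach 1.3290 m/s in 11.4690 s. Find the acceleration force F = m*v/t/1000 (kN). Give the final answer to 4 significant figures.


F = 34980.2680 * 1.3290 / 11.4690 / 1000
F = 4.053 kN


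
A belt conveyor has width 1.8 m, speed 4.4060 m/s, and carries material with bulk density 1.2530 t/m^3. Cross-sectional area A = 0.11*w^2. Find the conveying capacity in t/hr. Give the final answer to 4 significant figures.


A = 0.11 * 1.8^2 = 0.3564 m^2
C = 0.3564 * 4.4060 * 1.2530 * 3600
C = 7083 t/hr


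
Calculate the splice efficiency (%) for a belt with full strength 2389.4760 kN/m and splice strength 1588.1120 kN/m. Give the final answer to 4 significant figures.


Eff = 1588.1120 / 2389.4760 * 100
Eff = 66.46 %


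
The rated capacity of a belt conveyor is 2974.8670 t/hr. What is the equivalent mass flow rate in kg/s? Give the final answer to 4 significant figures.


m_dot = 2974.8670 * 1000 / 3600
m_dot = 826.4 kg/s


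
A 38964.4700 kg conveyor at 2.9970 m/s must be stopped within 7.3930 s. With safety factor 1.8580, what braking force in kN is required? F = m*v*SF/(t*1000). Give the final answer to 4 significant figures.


F = 38964.4700 * 2.9970 / 7.3930 * 1.8580 / 1000
F = 29.35 kN


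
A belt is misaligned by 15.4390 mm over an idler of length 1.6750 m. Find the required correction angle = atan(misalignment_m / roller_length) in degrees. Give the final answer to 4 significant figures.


misalign_m = 15.4390 / 1000 = 0.015439 m
angle = atan(0.015439 / 1.6750)
angle = 0.5281 deg


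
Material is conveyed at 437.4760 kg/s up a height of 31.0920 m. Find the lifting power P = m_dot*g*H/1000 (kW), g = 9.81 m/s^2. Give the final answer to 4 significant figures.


P = 437.4760 * 9.81 * 31.0920 / 1000
P = 133.4 kW


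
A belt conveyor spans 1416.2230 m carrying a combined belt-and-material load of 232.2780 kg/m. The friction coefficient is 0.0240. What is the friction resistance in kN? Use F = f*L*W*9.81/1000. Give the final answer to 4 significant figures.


F = 0.0240 * 1416.2230 * 232.2780 * 9.81 / 1000
F = 77.45 kN


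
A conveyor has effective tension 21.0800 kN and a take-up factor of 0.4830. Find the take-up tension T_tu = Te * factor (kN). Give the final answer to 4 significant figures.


T_tu = 21.0800 * 0.4830
T_tu = 10.18 kN


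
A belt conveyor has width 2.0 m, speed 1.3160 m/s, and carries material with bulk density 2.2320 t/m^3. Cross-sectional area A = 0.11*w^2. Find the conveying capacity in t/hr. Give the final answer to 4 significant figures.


A = 0.11 * 2.0^2 = 0.44 m^2
C = 0.44 * 1.3160 * 2.2320 * 3600
C = 4653 t/hr


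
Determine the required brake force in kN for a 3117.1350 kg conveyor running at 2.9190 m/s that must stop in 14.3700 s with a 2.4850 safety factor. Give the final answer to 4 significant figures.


F = 3117.1350 * 2.9190 / 14.3700 * 2.4850 / 1000
F = 1.573 kN


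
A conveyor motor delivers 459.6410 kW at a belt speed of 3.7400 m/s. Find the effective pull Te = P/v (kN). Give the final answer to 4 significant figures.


Te = P / v = 459.6410 / 3.7400
Te = 122.9 kN


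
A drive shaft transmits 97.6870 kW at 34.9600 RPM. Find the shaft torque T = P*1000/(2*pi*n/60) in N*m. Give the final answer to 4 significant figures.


omega = 2*pi*34.9600/60 = 3.661 rad/s
T = 97.6870*1000 / 3.661
T = 26680 N*m


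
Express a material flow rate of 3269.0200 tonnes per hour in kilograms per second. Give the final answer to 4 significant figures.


m_dot = 3269.0200 * 1000 / 3600
m_dot = 908.1 kg/s


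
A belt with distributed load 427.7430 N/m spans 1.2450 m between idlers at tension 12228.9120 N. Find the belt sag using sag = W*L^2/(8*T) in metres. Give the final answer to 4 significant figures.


sag = 427.7430 * 1.2450^2 / (8 * 12228.9120)
sag = 0.006777 m


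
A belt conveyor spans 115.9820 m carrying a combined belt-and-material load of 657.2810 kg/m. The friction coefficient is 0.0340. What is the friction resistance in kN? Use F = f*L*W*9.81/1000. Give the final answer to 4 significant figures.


F = 0.0340 * 115.9820 * 657.2810 * 9.81 / 1000
F = 25.43 kN


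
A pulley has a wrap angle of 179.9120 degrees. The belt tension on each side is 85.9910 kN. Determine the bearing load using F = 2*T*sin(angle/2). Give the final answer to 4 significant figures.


F = 2 * 85.9910 * sin(179.9120/2 deg)
F = 172.0 kN


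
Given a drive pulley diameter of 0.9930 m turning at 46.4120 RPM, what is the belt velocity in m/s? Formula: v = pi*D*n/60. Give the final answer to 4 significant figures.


v = pi * 0.9930 * 46.4120 / 60
v = 2.413 m/s


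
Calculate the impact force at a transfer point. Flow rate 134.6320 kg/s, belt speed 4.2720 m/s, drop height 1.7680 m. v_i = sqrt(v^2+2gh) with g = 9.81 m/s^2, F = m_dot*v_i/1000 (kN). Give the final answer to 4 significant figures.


v_i = sqrt(4.2720^2 + 2*9.81*1.7680) = 7.27586 m/s
F = 134.6320 * 7.27586 / 1000
F = 0.9796 kN


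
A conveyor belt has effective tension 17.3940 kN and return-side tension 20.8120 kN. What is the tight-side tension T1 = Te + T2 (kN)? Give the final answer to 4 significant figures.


T1 = Te + T2 = 17.3940 + 20.8120
T1 = 38.21 kN


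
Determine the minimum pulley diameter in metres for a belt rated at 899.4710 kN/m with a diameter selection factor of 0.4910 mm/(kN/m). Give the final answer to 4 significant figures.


D = 899.4710 * 0.4910 / 1000
D = 0.4416 m


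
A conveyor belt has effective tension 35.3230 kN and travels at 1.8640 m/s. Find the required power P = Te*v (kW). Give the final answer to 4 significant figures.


P = Te * v = 35.3230 * 1.8640
P = 65.84 kW


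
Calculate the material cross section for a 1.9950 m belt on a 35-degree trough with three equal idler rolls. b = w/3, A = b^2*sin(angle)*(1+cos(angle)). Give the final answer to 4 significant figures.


b = 1.9950/3 = 0.665 m
A = 0.665^2 * sin(35 deg) * (1 + cos(35 deg))
A = 0.4614 m^2


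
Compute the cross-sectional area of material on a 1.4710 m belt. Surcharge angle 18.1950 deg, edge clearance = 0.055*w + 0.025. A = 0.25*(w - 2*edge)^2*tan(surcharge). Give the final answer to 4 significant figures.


edge = 0.055*1.4710 + 0.025 = 0.105905 m
ew = 1.4710 - 2*0.105905 = 1.25919 m
A = 0.25 * 1.25919^2 * tan(18.1950 deg)
A = 0.1303 m^2


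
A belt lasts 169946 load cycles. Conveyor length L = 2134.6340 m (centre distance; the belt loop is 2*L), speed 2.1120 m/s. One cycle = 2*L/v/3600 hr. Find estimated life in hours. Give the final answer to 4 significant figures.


cycle_time = 2 * 2134.6340 / 2.1120 / 3600 = 0.561509 hr
life = 169946 * 0.561509 = 95430 hours


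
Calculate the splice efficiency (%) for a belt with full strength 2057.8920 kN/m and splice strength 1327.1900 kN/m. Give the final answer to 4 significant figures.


Eff = 1327.1900 / 2057.8920 * 100
Eff = 64.49 %


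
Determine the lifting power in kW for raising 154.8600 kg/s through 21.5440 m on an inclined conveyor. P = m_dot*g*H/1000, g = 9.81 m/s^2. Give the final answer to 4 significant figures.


P = 154.8600 * 9.81 * 21.5440 / 1000
P = 32.73 kW


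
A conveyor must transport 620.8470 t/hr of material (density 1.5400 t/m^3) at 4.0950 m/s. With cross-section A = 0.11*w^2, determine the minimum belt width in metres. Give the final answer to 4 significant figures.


A_req = 620.8470 / (4.0950 * 1.5400 * 3600) = 0.0273469 m^2
w = sqrt(0.0273469 / 0.11)
w = 0.4986 m


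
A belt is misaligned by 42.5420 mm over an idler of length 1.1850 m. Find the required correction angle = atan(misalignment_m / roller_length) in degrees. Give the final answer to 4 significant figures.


misalign_m = 42.5420 / 1000 = 0.042542 m
angle = atan(0.042542 / 1.1850)
angle = 2.056 deg


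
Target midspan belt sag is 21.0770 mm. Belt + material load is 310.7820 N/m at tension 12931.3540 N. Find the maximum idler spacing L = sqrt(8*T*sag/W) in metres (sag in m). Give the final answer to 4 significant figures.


sag = 21.0770/1000 = 0.021077 m
L = sqrt(8 * 12931.3540 * 0.021077 / 310.7820)
L = 2.649 m


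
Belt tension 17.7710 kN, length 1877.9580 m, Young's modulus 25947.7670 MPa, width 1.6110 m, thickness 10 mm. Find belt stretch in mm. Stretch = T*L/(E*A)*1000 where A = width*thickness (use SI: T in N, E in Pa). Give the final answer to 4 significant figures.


A = 1.6110 * 0.01 = 0.01611 m^2
Stretch = 17.7710*1000 * 1877.9580 / (25947.7670e6 * 0.01611) * 1000
Stretch = 79.84 mm


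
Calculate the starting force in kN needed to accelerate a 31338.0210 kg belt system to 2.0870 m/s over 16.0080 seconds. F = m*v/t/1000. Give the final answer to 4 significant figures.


F = 31338.0210 * 2.0870 / 16.0080 / 1000
F = 4.086 kN


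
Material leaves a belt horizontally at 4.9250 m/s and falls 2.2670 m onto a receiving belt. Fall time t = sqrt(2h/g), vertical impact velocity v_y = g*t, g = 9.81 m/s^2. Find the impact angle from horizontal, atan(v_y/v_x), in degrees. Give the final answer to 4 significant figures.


t = sqrt(2*2.2670/9.81) = 0.679839 s
v_y = 9.81 * 0.679839 = 6.66922 m/s
angle = atan(6.66922 / 4.9250) = 53.56 deg


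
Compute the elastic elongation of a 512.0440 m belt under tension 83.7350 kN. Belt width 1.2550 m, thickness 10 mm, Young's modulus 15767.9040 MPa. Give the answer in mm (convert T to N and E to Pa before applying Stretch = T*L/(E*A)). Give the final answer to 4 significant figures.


A = 1.2550 * 0.01 = 0.01255 m^2
Stretch = 83.7350*1000 * 512.0440 / (15767.9040e6 * 0.01255) * 1000
Stretch = 216.7 mm


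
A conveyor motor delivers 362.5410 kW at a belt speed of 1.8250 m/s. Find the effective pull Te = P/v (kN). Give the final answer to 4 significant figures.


Te = P / v = 362.5410 / 1.8250
Te = 198.7 kN


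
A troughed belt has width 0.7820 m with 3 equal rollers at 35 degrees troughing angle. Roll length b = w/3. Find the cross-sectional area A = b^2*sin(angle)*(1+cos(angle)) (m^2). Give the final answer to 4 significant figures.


b = 0.7820/3 = 0.260667 m
A = 0.260667^2 * sin(35 deg) * (1 + cos(35 deg))
A = 0.07090 m^2


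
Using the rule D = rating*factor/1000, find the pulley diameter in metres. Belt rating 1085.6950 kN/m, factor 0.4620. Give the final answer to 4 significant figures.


D = 1085.6950 * 0.4620 / 1000
D = 0.5016 m


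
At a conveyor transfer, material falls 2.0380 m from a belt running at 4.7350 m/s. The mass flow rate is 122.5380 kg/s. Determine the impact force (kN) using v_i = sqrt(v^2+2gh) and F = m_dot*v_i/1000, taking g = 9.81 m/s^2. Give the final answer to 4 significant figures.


v_i = sqrt(4.7350^2 + 2*9.81*2.0380) = 7.89973 m/s
F = 122.5380 * 7.89973 / 1000
F = 0.9680 kN


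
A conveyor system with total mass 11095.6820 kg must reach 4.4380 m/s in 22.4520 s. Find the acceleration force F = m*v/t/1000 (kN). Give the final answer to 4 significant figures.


F = 11095.6820 * 4.4380 / 22.4520 / 1000
F = 2.193 kN


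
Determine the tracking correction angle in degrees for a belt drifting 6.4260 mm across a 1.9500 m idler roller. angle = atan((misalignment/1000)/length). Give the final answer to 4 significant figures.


misalign_m = 6.4260 / 1000 = 0.006426 m
angle = atan(0.006426 / 1.9500)
angle = 0.1888 deg


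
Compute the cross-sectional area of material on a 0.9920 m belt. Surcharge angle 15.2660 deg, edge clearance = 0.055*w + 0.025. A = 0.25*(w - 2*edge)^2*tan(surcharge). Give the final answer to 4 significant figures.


edge = 0.055*0.9920 + 0.025 = 0.07956 m
ew = 0.9920 - 2*0.07956 = 0.83288 m
A = 0.25 * 0.83288^2 * tan(15.2660 deg)
A = 0.04733 m^2


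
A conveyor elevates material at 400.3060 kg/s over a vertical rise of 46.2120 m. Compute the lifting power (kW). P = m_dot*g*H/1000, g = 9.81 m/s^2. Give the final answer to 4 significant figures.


P = 400.3060 * 9.81 * 46.2120 / 1000
P = 181.5 kW


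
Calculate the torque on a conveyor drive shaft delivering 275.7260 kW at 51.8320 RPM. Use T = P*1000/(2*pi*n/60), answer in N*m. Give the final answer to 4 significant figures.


omega = 2*pi*51.8320/60 = 5.42783 rad/s
T = 275.7260*1000 / 5.42783
T = 50800 N*m


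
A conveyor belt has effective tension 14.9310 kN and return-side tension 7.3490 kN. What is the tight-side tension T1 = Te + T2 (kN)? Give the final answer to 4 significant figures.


T1 = Te + T2 = 14.9310 + 7.3490
T1 = 22.28 kN


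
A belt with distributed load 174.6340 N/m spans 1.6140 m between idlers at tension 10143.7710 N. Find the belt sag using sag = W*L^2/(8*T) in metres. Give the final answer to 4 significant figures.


sag = 174.6340 * 1.6140^2 / (8 * 10143.7710)
sag = 0.005606 m


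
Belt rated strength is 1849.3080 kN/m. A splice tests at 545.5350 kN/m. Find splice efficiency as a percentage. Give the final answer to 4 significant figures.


Eff = 545.5350 / 1849.3080 * 100
Eff = 29.50 %


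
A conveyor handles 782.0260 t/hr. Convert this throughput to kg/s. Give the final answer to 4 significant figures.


m_dot = 782.0260 * 1000 / 3600
m_dot = 217.2 kg/s


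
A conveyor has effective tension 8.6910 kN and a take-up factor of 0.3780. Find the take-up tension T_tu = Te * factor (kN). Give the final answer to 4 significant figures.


T_tu = 8.6910 * 0.3780
T_tu = 3.285 kN


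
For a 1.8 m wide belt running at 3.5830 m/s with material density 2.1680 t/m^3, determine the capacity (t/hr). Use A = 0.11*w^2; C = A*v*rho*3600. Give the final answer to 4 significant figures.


A = 0.11 * 1.8^2 = 0.3564 m^2
C = 0.3564 * 3.5830 * 2.1680 * 3600
C = 9967 t/hr


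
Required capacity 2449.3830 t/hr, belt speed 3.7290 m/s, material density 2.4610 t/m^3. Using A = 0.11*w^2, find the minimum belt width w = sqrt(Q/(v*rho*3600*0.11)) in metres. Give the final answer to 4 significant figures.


A_req = 2449.3830 / (3.7290 * 2.4610 * 3600) = 0.0741396 m^2
w = sqrt(0.0741396 / 0.11)
w = 0.8210 m


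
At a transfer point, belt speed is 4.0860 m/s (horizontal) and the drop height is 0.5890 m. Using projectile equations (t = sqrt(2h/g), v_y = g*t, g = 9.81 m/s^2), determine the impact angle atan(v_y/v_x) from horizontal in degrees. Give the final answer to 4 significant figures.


t = sqrt(2*0.5890/9.81) = 0.346528 s
v_y = 9.81 * 0.346528 = 3.39944 m/s
angle = atan(3.39944 / 4.0860) = 39.76 deg


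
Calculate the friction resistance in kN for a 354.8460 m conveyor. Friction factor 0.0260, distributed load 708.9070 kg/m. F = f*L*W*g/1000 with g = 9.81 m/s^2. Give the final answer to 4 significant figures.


F = 0.0260 * 354.8460 * 708.9070 * 9.81 / 1000
F = 64.16 kN


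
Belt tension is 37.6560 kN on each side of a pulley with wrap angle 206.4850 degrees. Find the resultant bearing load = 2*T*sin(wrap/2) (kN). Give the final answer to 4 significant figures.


F = 2 * 37.6560 * sin(206.4850/2 deg)
F = 73.31 kN


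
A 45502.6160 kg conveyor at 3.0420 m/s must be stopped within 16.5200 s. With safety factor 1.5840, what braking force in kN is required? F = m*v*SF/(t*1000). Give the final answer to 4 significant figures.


F = 45502.6160 * 3.0420 / 16.5200 * 1.5840 / 1000
F = 13.27 kN


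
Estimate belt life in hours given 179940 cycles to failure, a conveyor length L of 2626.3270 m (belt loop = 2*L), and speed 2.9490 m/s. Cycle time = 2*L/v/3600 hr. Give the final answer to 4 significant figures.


cycle_time = 2 * 2626.3270 / 2.9490 / 3600 = 0.494768 hr
life = 179940 * 0.494768 = 89030 hours


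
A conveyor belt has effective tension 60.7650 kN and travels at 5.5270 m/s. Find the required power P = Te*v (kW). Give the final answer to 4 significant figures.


P = Te * v = 60.7650 * 5.5270
P = 335.8 kW


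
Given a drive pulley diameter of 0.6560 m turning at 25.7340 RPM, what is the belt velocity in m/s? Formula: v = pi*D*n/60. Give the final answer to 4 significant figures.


v = pi * 0.6560 * 25.7340 / 60
v = 0.8839 m/s


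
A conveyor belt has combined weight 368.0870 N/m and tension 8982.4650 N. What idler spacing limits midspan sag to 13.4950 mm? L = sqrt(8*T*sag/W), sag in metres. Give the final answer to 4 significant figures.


sag = 13.4950/1000 = 0.013495 m
L = sqrt(8 * 8982.4650 * 0.013495 / 368.0870)
L = 1.623 m


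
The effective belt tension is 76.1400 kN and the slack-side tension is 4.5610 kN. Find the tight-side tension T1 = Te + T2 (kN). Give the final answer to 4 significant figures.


T1 = Te + T2 = 76.1400 + 4.5610
T1 = 80.70 kN


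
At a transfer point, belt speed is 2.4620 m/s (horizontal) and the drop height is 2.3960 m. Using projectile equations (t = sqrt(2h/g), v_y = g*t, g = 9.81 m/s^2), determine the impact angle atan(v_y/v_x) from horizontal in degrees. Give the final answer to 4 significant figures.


t = sqrt(2*2.3960/9.81) = 0.698914 s
v_y = 9.81 * 0.698914 = 6.85635 m/s
angle = atan(6.85635 / 2.4620) = 70.25 deg


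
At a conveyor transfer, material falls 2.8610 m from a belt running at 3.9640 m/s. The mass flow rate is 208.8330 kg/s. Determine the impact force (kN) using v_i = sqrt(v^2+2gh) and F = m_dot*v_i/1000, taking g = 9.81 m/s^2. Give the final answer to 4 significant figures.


v_i = sqrt(3.9640^2 + 2*9.81*2.8610) = 8.47621 m/s
F = 208.8330 * 8.47621 / 1000
F = 1.770 kN


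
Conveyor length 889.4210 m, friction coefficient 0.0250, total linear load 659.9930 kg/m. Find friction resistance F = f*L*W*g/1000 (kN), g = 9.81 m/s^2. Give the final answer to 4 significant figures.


F = 0.0250 * 889.4210 * 659.9930 * 9.81 / 1000
F = 144.0 kN


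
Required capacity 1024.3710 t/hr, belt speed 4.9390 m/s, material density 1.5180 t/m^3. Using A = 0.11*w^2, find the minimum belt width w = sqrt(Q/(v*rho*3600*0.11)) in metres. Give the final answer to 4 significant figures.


A_req = 1024.3710 / (4.9390 * 1.5180 * 3600) = 0.0379528 m^2
w = sqrt(0.0379528 / 0.11)
w = 0.5874 m


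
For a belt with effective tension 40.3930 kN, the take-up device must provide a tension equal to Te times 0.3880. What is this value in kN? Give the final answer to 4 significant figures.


T_tu = 40.3930 * 0.3880
T_tu = 15.67 kN


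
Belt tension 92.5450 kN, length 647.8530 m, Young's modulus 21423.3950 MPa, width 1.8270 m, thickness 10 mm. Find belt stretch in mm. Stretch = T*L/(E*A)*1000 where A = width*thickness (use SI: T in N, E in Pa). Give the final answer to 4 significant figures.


A = 1.8270 * 0.01 = 0.01827 m^2
Stretch = 92.5450*1000 * 647.8530 / (21423.3950e6 * 0.01827) * 1000
Stretch = 153.2 mm


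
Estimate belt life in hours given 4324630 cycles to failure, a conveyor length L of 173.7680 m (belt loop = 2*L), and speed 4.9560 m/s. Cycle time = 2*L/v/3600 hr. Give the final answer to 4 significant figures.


cycle_time = 2 * 173.7680 / 4.9560 / 3600 = 0.019479 hr
life = 4324630 * 0.019479 = 84240 hours


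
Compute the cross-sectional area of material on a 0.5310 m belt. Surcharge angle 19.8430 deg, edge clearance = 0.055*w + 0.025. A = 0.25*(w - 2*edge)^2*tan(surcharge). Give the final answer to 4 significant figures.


edge = 0.055*0.5310 + 0.025 = 0.054205 m
ew = 0.5310 - 2*0.054205 = 0.42259 m
A = 0.25 * 0.42259^2 * tan(19.8430 deg)
A = 0.01611 m^2


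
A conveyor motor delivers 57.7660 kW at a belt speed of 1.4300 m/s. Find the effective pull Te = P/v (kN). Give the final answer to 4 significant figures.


Te = P / v = 57.7660 / 1.4300
Te = 40.40 kN


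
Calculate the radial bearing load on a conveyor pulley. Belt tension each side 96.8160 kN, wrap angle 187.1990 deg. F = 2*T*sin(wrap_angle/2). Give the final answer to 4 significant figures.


F = 2 * 96.8160 * sin(187.1990/2 deg)
F = 193.3 kN


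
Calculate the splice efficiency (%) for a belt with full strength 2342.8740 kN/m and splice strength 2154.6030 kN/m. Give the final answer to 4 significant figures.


Eff = 2154.6030 / 2342.8740 * 100
Eff = 91.96 %


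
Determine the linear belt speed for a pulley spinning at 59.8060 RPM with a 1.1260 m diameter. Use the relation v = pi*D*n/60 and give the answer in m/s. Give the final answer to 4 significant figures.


v = pi * 1.1260 * 59.8060 / 60
v = 3.526 m/s


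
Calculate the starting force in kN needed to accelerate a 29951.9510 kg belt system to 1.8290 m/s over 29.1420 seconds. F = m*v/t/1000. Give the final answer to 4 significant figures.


F = 29951.9510 * 1.8290 / 29.1420 / 1000
F = 1.880 kN


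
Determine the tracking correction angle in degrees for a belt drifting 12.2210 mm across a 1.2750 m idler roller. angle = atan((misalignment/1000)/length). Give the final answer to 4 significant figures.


misalign_m = 12.2210 / 1000 = 0.012221 m
angle = atan(0.012221 / 1.2750)
angle = 0.5492 deg


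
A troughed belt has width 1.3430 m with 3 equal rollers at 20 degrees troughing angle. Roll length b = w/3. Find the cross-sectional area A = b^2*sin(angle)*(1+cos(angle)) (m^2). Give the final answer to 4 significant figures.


b = 1.3430/3 = 0.447667 m
A = 0.447667^2 * sin(20 deg) * (1 + cos(20 deg))
A = 0.1330 m^2


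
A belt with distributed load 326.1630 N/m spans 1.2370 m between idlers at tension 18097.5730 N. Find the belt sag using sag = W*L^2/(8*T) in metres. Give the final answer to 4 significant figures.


sag = 326.1630 * 1.2370^2 / (8 * 18097.5730)
sag = 0.003447 m


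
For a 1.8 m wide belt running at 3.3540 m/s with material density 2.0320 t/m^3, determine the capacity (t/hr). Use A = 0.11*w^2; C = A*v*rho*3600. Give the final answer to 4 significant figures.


A = 0.11 * 1.8^2 = 0.3564 m^2
C = 0.3564 * 3.3540 * 2.0320 * 3600
C = 8744 t/hr


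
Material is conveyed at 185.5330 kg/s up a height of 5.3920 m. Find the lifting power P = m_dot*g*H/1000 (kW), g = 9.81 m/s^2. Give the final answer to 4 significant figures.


P = 185.5330 * 9.81 * 5.3920 / 1000
P = 9.814 kW


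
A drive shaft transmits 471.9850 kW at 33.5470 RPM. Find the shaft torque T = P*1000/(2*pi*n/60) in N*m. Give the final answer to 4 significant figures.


omega = 2*pi*33.5470/60 = 3.51303 rad/s
T = 471.9850*1000 / 3.51303
T = 134400 N*m


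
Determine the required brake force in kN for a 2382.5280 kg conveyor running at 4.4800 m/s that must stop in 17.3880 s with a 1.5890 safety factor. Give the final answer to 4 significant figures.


F = 2382.5280 * 4.4800 / 17.3880 * 1.5890 / 1000
F = 0.9754 kN


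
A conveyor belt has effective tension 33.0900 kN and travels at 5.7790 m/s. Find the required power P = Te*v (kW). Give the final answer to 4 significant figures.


P = Te * v = 33.0900 * 5.7790
P = 191.2 kW


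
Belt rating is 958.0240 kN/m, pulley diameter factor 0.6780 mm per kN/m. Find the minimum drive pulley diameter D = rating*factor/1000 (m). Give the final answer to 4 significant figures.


D = 958.0240 * 0.6780 / 1000
D = 0.6495 m


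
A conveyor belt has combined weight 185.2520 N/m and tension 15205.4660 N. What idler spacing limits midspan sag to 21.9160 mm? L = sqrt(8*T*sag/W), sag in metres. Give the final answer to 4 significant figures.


sag = 21.9160/1000 = 0.021916 m
L = sqrt(8 * 15205.4660 * 0.021916 / 185.2520)
L = 3.794 m


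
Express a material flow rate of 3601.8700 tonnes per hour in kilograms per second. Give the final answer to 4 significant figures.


m_dot = 3601.8700 * 1000 / 3600
m_dot = 1001 kg/s


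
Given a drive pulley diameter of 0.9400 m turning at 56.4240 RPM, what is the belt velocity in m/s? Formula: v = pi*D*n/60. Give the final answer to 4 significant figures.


v = pi * 0.9400 * 56.4240 / 60
v = 2.777 m/s


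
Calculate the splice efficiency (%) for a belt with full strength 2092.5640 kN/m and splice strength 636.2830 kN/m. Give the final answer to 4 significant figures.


Eff = 636.2830 / 2092.5640 * 100
Eff = 30.41 %


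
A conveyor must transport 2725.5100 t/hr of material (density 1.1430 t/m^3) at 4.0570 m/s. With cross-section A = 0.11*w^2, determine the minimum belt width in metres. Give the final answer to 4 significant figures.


A_req = 2725.5100 / (4.0570 * 1.1430 * 3600) = 0.163265 m^2
w = sqrt(0.163265 / 0.11)
w = 1.218 m


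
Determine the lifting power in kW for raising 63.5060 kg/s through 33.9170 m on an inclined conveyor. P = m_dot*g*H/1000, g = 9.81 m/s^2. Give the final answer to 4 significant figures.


P = 63.5060 * 9.81 * 33.9170 / 1000
P = 21.13 kW


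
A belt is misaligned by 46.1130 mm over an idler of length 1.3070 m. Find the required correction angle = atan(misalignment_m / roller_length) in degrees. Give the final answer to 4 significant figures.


misalign_m = 46.1130 / 1000 = 0.046113 m
angle = atan(0.046113 / 1.3070)
angle = 2.021 deg


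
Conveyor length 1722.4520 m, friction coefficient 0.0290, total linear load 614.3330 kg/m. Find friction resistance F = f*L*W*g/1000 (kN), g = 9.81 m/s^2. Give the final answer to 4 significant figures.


F = 0.0290 * 1722.4520 * 614.3330 * 9.81 / 1000
F = 301.0 kN


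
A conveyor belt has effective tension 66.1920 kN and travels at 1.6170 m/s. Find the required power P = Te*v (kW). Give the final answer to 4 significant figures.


P = Te * v = 66.1920 * 1.6170
P = 107.0 kW


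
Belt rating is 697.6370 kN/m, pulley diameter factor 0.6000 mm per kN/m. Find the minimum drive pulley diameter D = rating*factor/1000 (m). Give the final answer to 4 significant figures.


D = 697.6370 * 0.6000 / 1000
D = 0.4186 m


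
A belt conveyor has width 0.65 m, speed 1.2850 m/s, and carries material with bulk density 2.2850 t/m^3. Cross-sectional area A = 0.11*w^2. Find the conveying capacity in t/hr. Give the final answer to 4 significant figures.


A = 0.11 * 0.65^2 = 0.046475 m^2
C = 0.046475 * 1.2850 * 2.2850 * 3600
C = 491.3 t/hr


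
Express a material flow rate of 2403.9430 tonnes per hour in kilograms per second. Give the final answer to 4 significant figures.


m_dot = 2403.9430 * 1000 / 3600
m_dot = 667.8 kg/s


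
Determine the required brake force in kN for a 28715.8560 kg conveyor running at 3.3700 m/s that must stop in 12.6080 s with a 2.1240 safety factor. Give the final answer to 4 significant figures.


F = 28715.8560 * 3.3700 / 12.6080 * 2.1240 / 1000
F = 16.30 kN


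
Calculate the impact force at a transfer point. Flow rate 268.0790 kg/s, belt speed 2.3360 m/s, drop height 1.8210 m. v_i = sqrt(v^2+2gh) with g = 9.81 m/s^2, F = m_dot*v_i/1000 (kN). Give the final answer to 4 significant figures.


v_i = sqrt(2.3360^2 + 2*9.81*1.8210) = 6.41755 m/s
F = 268.0790 * 6.41755 / 1000
F = 1.720 kN


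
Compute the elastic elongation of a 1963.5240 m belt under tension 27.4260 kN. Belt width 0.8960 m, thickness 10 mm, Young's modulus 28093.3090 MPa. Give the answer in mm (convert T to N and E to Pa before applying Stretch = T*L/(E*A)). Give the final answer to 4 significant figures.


A = 0.8960 * 0.01 = 0.00896 m^2
Stretch = 27.4260*1000 * 1963.5240 / (28093.3090e6 * 0.00896) * 1000
Stretch = 213.9 mm


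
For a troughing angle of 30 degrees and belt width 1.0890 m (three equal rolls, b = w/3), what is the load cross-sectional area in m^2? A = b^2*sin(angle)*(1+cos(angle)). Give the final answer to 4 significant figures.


b = 1.0890/3 = 0.363 m
A = 0.363^2 * sin(30 deg) * (1 + cos(30 deg))
A = 0.1229 m^2


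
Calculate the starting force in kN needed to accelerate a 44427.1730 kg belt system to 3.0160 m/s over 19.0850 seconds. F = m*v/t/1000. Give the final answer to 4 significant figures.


F = 44427.1730 * 3.0160 / 19.0850 / 1000
F = 7.021 kN


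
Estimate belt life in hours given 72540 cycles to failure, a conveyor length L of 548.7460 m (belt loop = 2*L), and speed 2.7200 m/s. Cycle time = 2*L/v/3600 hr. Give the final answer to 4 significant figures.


cycle_time = 2 * 548.7460 / 2.7200 / 3600 = 0.11208 hr
life = 72540 * 0.11208 = 8130 hours


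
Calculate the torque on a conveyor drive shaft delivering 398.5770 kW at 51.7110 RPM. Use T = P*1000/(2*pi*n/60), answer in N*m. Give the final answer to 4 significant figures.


omega = 2*pi*51.7110/60 = 5.41516 rad/s
T = 398.5770*1000 / 5.41516
T = 73600 N*m


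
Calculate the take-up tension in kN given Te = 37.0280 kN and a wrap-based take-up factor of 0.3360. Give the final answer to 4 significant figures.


T_tu = 37.0280 * 0.3360
T_tu = 12.44 kN


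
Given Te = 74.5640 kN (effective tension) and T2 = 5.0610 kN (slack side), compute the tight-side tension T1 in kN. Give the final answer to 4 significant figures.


T1 = Te + T2 = 74.5640 + 5.0610
T1 = 79.62 kN


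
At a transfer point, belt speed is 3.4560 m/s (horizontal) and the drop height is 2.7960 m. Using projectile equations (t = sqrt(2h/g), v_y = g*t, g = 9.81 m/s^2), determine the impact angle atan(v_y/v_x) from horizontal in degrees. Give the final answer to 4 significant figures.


t = sqrt(2*2.7960/9.81) = 0.755004 s
v_y = 9.81 * 0.755004 = 7.40659 m/s
angle = atan(7.40659 / 3.4560) = 64.99 deg


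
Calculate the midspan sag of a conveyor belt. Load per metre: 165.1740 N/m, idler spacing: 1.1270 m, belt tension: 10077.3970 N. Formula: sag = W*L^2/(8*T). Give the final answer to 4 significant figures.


sag = 165.1740 * 1.1270^2 / (8 * 10077.3970)
sag = 0.002602 m


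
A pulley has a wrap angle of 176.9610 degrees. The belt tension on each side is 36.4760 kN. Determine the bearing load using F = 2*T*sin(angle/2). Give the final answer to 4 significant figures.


F = 2 * 36.4760 * sin(176.9610/2 deg)
F = 72.93 kN


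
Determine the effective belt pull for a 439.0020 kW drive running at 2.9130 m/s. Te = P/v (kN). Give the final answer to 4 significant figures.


Te = P / v = 439.0020 / 2.9130
Te = 150.7 kN


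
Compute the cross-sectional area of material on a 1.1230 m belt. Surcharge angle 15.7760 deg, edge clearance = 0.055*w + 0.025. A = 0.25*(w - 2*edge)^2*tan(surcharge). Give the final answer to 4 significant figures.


edge = 0.055*1.1230 + 0.025 = 0.086765 m
ew = 1.1230 - 2*0.086765 = 0.94947 m
A = 0.25 * 0.94947^2 * tan(15.7760 deg)
A = 0.06367 m^2


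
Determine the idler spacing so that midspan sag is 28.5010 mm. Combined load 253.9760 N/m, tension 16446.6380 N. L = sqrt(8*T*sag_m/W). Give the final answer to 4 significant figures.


sag = 28.5010/1000 = 0.028501 m
L = sqrt(8 * 16446.6380 * 0.028501 / 253.9760)
L = 3.843 m


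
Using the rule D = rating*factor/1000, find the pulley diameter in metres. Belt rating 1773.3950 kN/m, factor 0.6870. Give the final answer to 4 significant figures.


D = 1773.3950 * 0.6870 / 1000
D = 1.218 m


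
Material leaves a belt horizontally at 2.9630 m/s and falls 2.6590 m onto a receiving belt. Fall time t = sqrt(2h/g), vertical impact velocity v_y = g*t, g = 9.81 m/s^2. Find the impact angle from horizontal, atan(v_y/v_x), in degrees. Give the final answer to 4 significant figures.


t = sqrt(2*2.6590/9.81) = 0.736274 s
v_y = 9.81 * 0.736274 = 7.22285 m/s
angle = atan(7.22285 / 2.9630) = 67.70 deg


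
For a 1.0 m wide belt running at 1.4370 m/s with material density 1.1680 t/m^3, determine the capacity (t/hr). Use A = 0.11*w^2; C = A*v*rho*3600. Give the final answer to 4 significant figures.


A = 0.11 * 1.0^2 = 0.11 m^2
C = 0.11 * 1.4370 * 1.1680 * 3600
C = 664.7 t/hr


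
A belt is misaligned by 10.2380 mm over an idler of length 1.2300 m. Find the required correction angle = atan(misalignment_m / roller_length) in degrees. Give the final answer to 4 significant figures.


misalign_m = 10.2380 / 1000 = 0.010238 m
angle = atan(0.010238 / 1.2300)
angle = 0.4769 deg


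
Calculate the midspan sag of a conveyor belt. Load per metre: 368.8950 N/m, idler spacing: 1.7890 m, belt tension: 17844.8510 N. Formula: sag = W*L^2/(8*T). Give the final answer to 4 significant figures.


sag = 368.8950 * 1.7890^2 / (8 * 17844.8510)
sag = 0.008270 m


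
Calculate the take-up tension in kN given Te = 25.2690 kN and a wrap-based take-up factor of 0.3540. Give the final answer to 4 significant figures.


T_tu = 25.2690 * 0.3540
T_tu = 8.945 kN


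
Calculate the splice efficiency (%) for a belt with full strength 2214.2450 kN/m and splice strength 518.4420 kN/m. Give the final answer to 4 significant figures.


Eff = 518.4420 / 2214.2450 * 100
Eff = 23.41 %


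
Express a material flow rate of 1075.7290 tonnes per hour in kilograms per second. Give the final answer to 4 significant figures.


m_dot = 1075.7290 * 1000 / 3600
m_dot = 298.8 kg/s


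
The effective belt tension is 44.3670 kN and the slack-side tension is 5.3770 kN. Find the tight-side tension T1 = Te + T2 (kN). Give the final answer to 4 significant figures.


T1 = Te + T2 = 44.3670 + 5.3770
T1 = 49.74 kN


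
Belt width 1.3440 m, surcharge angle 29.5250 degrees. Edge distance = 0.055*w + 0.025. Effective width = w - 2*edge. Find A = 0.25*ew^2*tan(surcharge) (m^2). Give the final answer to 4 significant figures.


edge = 0.055*1.3440 + 0.025 = 0.09892 m
ew = 1.3440 - 2*0.09892 = 1.14616 m
A = 0.25 * 1.14616^2 * tan(29.5250 deg)
A = 0.1860 m^2


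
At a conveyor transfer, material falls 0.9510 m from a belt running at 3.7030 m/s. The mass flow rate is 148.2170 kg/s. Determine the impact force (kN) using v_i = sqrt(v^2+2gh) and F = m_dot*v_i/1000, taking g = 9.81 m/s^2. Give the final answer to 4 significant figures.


v_i = sqrt(3.7030^2 + 2*9.81*0.9510) = 5.68954 m/s
F = 148.2170 * 5.68954 / 1000
F = 0.8433 kN
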